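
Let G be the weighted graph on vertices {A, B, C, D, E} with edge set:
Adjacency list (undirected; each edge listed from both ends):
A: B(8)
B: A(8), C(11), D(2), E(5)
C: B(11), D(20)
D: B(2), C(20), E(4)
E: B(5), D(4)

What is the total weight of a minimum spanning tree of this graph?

Grow the tree from B using Prim:
Step 1: cheapest edge leaving the tree is B–D (2); add D.
Step 2: cheapest edge leaving the tree is D–E (4); add E.
Step 3: cheapest edge leaving the tree is A–B (8); add A.
Step 4: cheapest edge leaving the tree is B–C (11); add C.
MST edges: B–D, D–E, A–B, B–C; total weight 2+4+8+11 = 25.

25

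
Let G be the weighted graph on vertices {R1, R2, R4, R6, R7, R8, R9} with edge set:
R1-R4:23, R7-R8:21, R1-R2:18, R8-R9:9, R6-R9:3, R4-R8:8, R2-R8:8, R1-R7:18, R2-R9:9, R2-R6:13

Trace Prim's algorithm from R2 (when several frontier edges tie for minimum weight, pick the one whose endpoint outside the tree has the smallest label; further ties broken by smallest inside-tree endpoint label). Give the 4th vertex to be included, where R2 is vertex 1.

Prim, starting at R2.
Step 1: frontier [R2-R8 8, R2-R9 9, R2-R6 13, R1-R2 18] → take R2-R8 (8); add R8.
Step 2: frontier [R2-R9 9, R2-R6 13, R1-R2 18, R4-R8 8, R8-R9 9, R7-R8 21] → take R4-R8 (8); add R4.
Step 3: frontier [R2-R9 9, R2-R6 13, R1-R2 18, R1-R4 23, R8-R9 9, R7-R8 21] → take R2-R9 (9); add R9.
Step 4: frontier [R2-R6 13, R1-R2 18, R1-R4 23, R7-R8 21, R6-R9 3] → take R6-R9 (3); add R6.
Step 5: frontier [R1-R2 18, R1-R4 23, R7-R8 21] → take R1-R2 (18); add R1.
Step 6: frontier [R1-R7 18, R7-R8 21] → take R1-R7 (18); add R7.
Vertex order: R2, R8, R4, R9, R6, R1, R7. The 4th vertex is R9.

R9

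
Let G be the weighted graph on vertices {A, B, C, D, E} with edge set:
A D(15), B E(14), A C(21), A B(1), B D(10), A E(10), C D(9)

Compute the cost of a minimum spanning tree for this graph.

30

Prim's algorithm from D:
Step 1: frontier [C D 9, B D 10, A D 15] → take C D (9); add C.
Step 2: frontier [A C 21, B D 10, A D 15] → take B D (10); add B.
Step 3: frontier [A B 1, B E 14, A C 21, A D 15] → take A B (1); add A.
Step 4: frontier [A E 10, B E 14] → take A E (10); add E.
MST edges: C D, B D, A B, A E; total weight 9+10+1+10 = 30.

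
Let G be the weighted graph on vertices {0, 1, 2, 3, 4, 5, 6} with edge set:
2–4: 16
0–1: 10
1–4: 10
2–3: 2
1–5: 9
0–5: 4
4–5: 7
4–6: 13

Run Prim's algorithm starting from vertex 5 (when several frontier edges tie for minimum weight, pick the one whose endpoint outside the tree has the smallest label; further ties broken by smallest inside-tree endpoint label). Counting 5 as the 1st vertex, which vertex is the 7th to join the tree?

3

Grow the tree from 5 using Prim:
Step 1: cheapest edge leaving the tree is 0–5 (4); add 0.
Step 2: cheapest edge leaving the tree is 4–5 (7); add 4.
Step 3: cheapest edge leaving the tree is 1–5 (9); add 1.
Step 4: cheapest edge leaving the tree is 4–6 (13); add 6.
Step 5: cheapest edge leaving the tree is 2–4 (16); add 2.
Step 6: cheapest edge leaving the tree is 2–3 (2); add 3.
Vertex order: 5, 0, 4, 1, 6, 2, 3. The 7th vertex is 3.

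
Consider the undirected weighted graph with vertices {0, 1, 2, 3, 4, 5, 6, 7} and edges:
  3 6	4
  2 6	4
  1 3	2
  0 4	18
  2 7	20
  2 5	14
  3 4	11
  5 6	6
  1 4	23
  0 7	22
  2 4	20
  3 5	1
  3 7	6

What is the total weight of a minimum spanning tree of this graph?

Grow the tree from 6 using Prim:
Step 1: cheapest edge leaving the tree is 2 6 (4); add 2.
Step 2: cheapest edge leaving the tree is 3 6 (4); add 3.
Step 3: cheapest edge leaving the tree is 3 5 (1); add 5.
Step 4: cheapest edge leaving the tree is 1 3 (2); add 1.
Step 5: cheapest edge leaving the tree is 3 7 (6); add 7.
Step 6: cheapest edge leaving the tree is 3 4 (11); add 4.
Step 7: cheapest edge leaving the tree is 0 4 (18); add 0.
MST edges: 2 6, 3 6, 3 5, 1 3, 3 7, 3 4, 0 4; total weight 4+4+1+2+6+11+18 = 46.

46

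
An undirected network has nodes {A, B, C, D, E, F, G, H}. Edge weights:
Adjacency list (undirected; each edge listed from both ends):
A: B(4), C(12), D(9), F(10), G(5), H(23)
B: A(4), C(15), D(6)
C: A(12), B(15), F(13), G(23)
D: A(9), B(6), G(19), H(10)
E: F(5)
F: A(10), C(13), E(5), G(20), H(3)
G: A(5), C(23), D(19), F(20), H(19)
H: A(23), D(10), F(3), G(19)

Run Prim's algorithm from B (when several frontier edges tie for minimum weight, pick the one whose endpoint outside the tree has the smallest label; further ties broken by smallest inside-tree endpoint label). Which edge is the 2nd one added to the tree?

A-G

Grow the tree from B using Prim:
Step 1: cheapest edge leaving the tree is A B (4); add A.
Step 2: cheapest edge leaving the tree is A G (5); add G.
Step 3: cheapest edge leaving the tree is B D (6); add D.
Step 4: cheapest edge leaving the tree is A F (10); add F.
Step 5: cheapest edge leaving the tree is F H (3); add H.
Step 6: cheapest edge leaving the tree is E F (5); add E.
Step 7: cheapest edge leaving the tree is A C (12); add C.
The 2nd edge added is A G.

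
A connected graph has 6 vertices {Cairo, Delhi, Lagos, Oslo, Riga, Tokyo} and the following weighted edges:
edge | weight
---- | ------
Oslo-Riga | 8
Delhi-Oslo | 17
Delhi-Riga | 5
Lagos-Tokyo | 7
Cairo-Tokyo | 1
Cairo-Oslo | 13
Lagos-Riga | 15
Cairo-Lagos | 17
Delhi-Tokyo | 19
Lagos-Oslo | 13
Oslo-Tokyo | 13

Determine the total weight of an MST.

34

Kruskal: consider edges lightest-first.
Cairo-Tokyo (1): add. Components now {Cairo,Tokyo} {Lagos} {Riga} {Delhi} {Oslo}
Delhi-Riga (5): add. Components now {Cairo,Tokyo} {Lagos} {Delhi,Riga} {Oslo}
Lagos-Tokyo (7): add. Components now {Cairo,Lagos,Tokyo} {Delhi,Riga} {Oslo}
Oslo-Riga (8): add. Components now {Cairo,Lagos,Tokyo} {Delhi,Oslo,Riga}
Cairo-Oslo (13): add. Components now {Cairo,Delhi,Lagos,Oslo,Riga,Tokyo}
MST edges: Cairo-Tokyo, Delhi-Riga, Lagos-Tokyo, Oslo-Riga, Cairo-Oslo; total weight 1+5+7+8+13 = 34.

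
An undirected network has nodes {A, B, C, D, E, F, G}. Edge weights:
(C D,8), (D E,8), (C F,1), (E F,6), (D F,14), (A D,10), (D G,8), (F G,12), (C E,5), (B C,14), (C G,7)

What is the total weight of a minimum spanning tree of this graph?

Sort edges by weight, then run Kruskal:
C F (1): add. Components now {A} {B} {C,F} {D} {E} {G}
C E (5): add. Components now {A} {B} {C,E,F} {D} {G}
E F (6): skip — E and F already connected.
C G (7): add. Components now {A} {B} {C,E,F,G} {D}
C D (8): add. Components now {A} {B} {C,D,E,F,G}
D E (8): skip — D and E already connected.
D G (8): skip — D and G already connected.
A D (10): add. Components now {A,C,D,E,F,G} {B}
F G (12): skip — F and G already connected.
B C (14): add. Components now {A,B,C,D,E,F,G}
MST edges: C F, C E, C G, C D, A D, B C; total weight 1+5+7+8+10+14 = 45.

45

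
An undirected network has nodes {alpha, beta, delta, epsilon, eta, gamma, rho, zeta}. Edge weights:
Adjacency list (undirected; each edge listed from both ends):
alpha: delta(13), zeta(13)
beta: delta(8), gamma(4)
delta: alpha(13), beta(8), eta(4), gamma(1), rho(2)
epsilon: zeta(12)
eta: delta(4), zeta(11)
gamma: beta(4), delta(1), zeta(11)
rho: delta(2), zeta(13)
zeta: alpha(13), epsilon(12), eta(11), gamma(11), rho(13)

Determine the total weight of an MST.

Kruskal's algorithm — process edges by increasing weight (ties by edge label):
delta gamma (1): add — endpoints in different components.
delta rho (2): add — endpoints in different components.
beta gamma (4): add — endpoints in different components.
delta eta (4): add — endpoints in different components.
beta delta (8): skip — beta and delta already connected.
eta zeta (11): add — endpoints in different components.
gamma zeta (11): skip — zeta and gamma already connected.
epsilon zeta (12): add — endpoints in different components.
alpha delta (13): add — endpoints in different components.
MST edges: delta gamma, delta rho, beta gamma, delta eta, eta zeta, epsilon zeta, alpha delta; total weight 1+2+4+4+11+12+13 = 47.

47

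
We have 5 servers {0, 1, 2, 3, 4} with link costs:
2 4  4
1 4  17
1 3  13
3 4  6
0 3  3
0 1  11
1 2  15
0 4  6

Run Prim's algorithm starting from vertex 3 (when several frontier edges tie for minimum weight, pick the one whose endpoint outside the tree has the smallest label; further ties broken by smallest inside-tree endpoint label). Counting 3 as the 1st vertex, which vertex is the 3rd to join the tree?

4

Prim, starting at 3.
Step 1: frontier [0 3 3, 3 4 6, 1 3 13] → take 0 3 (3); add 0.
Step 2: frontier [0 4 6, 0 1 11, 3 4 6, 1 3 13] → take 0 4 (6); add 4.
Step 3: frontier [0 1 11, 1 3 13, 2 4 4, 1 4 17] → take 2 4 (4); add 2.
Step 4: frontier [0 1 11, 1 2 15, 1 3 13, 1 4 17] → take 0 1 (11); add 1.
Vertex order: 3, 0, 4, 2, 1. The 3rd vertex is 4.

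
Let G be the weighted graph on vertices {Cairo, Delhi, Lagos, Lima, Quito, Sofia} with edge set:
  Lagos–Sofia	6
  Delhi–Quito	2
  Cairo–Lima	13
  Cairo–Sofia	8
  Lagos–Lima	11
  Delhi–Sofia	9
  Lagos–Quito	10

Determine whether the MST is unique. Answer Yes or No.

Sort edges by weight, then run Kruskal:
Delhi–Quito (2): add — endpoints in different components.
Lagos–Sofia (6): add — endpoints in different components.
Cairo–Sofia (8): add — endpoints in different components.
Delhi–Sofia (9): add — endpoints in different components.
Lagos–Quito (10): skip — Quito and Lagos already connected.
Lagos–Lima (11): add — endpoints in different components.
Every non-tree edge has weight strictly greater than the heaviest edge on the tree path between its endpoints, so the MST is unique.

Yes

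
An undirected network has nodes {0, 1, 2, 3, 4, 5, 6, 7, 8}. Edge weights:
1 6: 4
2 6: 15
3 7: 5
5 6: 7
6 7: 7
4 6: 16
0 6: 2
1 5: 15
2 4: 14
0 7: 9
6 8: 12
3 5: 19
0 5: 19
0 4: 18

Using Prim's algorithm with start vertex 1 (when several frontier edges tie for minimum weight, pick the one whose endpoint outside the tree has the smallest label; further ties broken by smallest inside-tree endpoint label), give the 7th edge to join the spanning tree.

Prim's algorithm from 1:
Step 1: frontier [1 6 4, 1 5 15] → take 1 6 (4); add 6.
Step 2: frontier [1 5 15, 0 6 2, 5 6 7, 6 7 7, 6 8 12, 2 6 15, 4 6 16] → take 0 6 (2); add 0.
Step 3: frontier [0 7 9, 0 4 18, 0 5 19, 1 5 15, 5 6 7, 6 7 7, 6 8 12, 2 6 15, 4 6 16] → take 5 6 (7); add 5.
Step 4: frontier [0 7 9, 0 4 18, 3 5 19, 6 7 7, 6 8 12, 2 6 15, 4 6 16] → take 6 7 (7); add 7.
Step 5: frontier [0 4 18, 3 5 19, 6 8 12, 2 6 15, 4 6 16, 3 7 5] → take 3 7 (5); add 3.
Step 6: frontier [0 4 18, 6 8 12, 2 6 15, 4 6 16] → take 6 8 (12); add 8.
Step 7: frontier [0 4 18, 2 6 15, 4 6 16] → take 2 6 (15); add 2.
Step 8: frontier [0 4 18, 2 4 14, 4 6 16] → take 2 4 (14); add 4.
The 7th edge added is 2 6.

2-6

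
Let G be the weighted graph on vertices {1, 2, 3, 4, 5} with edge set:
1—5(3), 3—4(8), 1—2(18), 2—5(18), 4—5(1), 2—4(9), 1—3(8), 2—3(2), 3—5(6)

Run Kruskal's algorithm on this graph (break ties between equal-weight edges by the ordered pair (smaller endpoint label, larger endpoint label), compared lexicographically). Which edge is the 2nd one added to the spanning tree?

Sort edges by weight, then run Kruskal:
4—5 (1): add — endpoints in different components.
2—3 (2): add — endpoints in different components.
1—5 (3): add — endpoints in different components.
3—5 (6): add — endpoints in different components.
The 2nd edge added is 2—3.

2-3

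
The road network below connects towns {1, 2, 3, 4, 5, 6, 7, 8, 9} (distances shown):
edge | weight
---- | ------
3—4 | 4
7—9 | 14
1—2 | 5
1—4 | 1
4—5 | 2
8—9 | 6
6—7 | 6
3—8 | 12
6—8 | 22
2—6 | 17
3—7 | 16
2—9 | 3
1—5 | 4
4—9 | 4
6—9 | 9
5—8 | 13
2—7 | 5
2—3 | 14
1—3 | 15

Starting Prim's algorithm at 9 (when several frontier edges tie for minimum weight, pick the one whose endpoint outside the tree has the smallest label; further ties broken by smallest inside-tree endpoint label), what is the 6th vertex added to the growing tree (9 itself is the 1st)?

Prim's algorithm from 9:
Step 1: cheapest edge leaving the tree is 2—9 (3); add 2.
Step 2: cheapest edge leaving the tree is 4—9 (4); add 4.
Step 3: cheapest edge leaving the tree is 1—4 (1); add 1.
Step 4: cheapest edge leaving the tree is 4—5 (2); add 5.
Step 5: cheapest edge leaving the tree is 3—4 (4); add 3.
Step 6: cheapest edge leaving the tree is 2—7 (5); add 7.
Step 7: cheapest edge leaving the tree is 6—7 (6); add 6.
Step 8: cheapest edge leaving the tree is 8—9 (6); add 8.
Vertex order: 9, 2, 4, 1, 5, 3, 7, 6, 8. The 6th vertex is 3.

3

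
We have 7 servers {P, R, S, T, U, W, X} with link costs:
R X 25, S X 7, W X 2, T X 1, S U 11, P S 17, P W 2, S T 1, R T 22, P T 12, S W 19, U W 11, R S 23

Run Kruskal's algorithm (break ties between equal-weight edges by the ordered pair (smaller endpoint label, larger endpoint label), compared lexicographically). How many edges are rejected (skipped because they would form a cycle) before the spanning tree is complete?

5

Kruskal's algorithm — process edges by increasing weight (ties by edge label):
S T (1): add. Components now {R} {X} {S,T} {P} {W} {U}
T X (1): add. Components now {R} {S,T,X} {P} {W} {U}
P W (2): add. Components now {R} {S,T,X} {P,W} {U}
W X (2): add. Components now {R} {P,S,T,W,X} {U}
S X (7): skip — X and S already connected.
S U (11): add. Components now {R} {P,S,T,U,W,X}
U W (11): skip — W and U already connected.
P T (12): skip — T and P already connected.
P S (17): skip — S and P already connected.
S W (19): skip — S and W already connected.
R T (22): add. Components now {P,R,S,T,U,W,X}
Edges rejected before the tree was complete: 5.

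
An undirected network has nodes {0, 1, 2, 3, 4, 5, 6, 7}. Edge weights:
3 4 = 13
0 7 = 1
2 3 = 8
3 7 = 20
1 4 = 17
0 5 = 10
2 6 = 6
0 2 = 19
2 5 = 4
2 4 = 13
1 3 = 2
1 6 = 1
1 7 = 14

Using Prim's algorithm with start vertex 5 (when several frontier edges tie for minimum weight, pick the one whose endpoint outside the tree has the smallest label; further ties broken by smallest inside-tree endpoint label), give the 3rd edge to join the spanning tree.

Grow the tree from 5 using Prim:
Step 1: frontier [2 5 4, 0 5 10] → take 2 5 (4); add 2.
Step 2: frontier [2 6 6, 2 3 8, 2 4 13, 0 2 19, 0 5 10] → take 2 6 (6); add 6.
Step 3: frontier [2 3 8, 2 4 13, 0 2 19, 0 5 10, 1 6 1] → take 1 6 (1); add 1.
Step 4: frontier [1 3 2, 1 7 14, 1 4 17, 2 3 8, 2 4 13, 0 2 19, 0 5 10] → take 1 3 (2); add 3.
Step 5: frontier [1 7 14, 1 4 17, 2 4 13, 0 2 19, 3 4 13, 3 7 20, 0 5 10] → take 0 5 (10); add 0.
Step 6: frontier [0 7 1, 1 7 14, 1 4 17, 2 4 13, 3 4 13, 3 7 20] → take 0 7 (1); add 7.
Step 7: frontier [1 4 17, 2 4 13, 3 4 13] → take 2 4 (13); add 4.
The 3rd edge added is 1 6.

1-6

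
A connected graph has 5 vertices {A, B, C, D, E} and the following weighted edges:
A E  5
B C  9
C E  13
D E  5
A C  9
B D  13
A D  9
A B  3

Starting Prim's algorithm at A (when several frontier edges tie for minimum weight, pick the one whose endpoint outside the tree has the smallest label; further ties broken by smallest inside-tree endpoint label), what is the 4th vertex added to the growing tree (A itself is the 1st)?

Prim, starting at A.
Step 1: frontier [A B 3, A E 5, A C 9, A D 9] → take A B (3); add B.
Step 2: frontier [A E 5, A C 9, A D 9, B C 9, B D 13] → take A E (5); add E.
Step 3: frontier [A C 9, A D 9, B C 9, B D 13, D E 5, C E 13] → take D E (5); add D.
Step 4: frontier [A C 9, B C 9, C E 13] → take A C (9); add C.
Vertex order: A, B, E, D, C. The 4th vertex is D.

D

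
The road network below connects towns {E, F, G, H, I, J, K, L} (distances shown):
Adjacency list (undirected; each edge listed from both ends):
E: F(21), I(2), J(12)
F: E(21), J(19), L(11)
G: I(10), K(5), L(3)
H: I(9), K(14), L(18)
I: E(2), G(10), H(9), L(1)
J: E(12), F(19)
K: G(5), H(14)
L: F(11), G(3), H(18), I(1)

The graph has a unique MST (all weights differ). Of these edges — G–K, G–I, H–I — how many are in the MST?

Kruskal: consider edges lightest-first.
I–L (1): add — endpoints in different components.
E–I (2): add — endpoints in different components.
G–L (3): add — endpoints in different components.
G–K (5): add — endpoints in different components.
H–I (9): add — endpoints in different components.
G–I (10): skip — G and I already connected.
F–L (11): add — endpoints in different components.
E–J (12): add — endpoints in different components.
MST edge set: {I–L, E–I, G–L, G–K, H–I, F–L, E–J}.
Of the listed edges, {G–K, H–I} are in the MST → 2.

2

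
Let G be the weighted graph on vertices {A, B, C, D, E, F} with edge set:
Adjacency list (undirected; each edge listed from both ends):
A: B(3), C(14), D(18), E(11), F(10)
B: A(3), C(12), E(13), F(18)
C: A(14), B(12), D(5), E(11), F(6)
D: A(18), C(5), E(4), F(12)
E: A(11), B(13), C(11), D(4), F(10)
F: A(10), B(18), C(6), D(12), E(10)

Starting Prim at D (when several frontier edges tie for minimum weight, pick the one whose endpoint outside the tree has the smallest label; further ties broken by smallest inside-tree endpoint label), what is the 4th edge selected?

A-F

Grow the tree from D using Prim:
Step 1: frontier [D E 4, C D 5, D F 12, A D 18] → take D E (4); add E.
Step 2: frontier [C D 5, D F 12, A D 18, E F 10, A E 11, C E 11, B E 13] → take C D (5); add C.
Step 3: frontier [C F 6, B C 12, A C 14, D F 12, A D 18, E F 10, A E 11, B E 13] → take C F (6); add F.
Step 4: frontier [B C 12, A C 14, A D 18, A E 11, B E 13, A F 10, B F 18] → take A F (10); add A.
Step 5: frontier [A B 3, B C 12, B E 13, B F 18] → take A B (3); add B.
The 4th edge added is A F.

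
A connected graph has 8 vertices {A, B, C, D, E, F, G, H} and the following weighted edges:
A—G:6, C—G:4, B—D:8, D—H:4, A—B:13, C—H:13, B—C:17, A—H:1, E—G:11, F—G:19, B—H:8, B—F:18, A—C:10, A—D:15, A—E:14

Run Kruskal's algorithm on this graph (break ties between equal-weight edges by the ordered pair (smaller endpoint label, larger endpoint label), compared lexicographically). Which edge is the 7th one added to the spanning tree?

Kruskal's algorithm — process edges by increasing weight (ties by edge label):
A—H (1): add — endpoints in different components.
C—G (4): add — endpoints in different components.
D—H (4): add — endpoints in different components.
A—G (6): add — endpoints in different components.
B—D (8): add — endpoints in different components.
B—H (8): skip — B and H already connected.
A—C (10): skip — A and C already connected.
E—G (11): add — endpoints in different components.
A—B (13): skip — A and B already connected.
C—H (13): skip — C and H already connected.
A—E (14): skip — A and E already connected.
A—D (15): skip — A and D already connected.
B—C (17): skip — B and C already connected.
B—F (18): add — endpoints in different components.
The 7th edge added is B—F.

B-F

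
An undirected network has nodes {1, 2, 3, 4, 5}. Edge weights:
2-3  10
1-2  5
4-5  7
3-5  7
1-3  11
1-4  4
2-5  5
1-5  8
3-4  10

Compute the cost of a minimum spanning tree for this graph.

Kruskal's algorithm — process edges by increasing weight (ties by edge label):
1-4 (4): add. Components now {1,4} {2} {3} {5}
1-2 (5): add. Components now {1,2,4} {3} {5}
2-5 (5): add. Components now {1,2,4,5} {3}
3-5 (7): add. Components now {1,2,3,4,5}
MST edges: 1-4, 1-2, 2-5, 3-5; total weight 4+5+5+7 = 21.

21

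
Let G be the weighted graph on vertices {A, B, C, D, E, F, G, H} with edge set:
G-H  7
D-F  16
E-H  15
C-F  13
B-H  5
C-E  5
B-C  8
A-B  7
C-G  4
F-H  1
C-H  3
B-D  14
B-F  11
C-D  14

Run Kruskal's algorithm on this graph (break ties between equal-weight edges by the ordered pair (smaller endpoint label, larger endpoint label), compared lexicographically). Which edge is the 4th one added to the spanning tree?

Kruskal: consider edges lightest-first.
F-H (1): add — endpoints in different components.
C-H (3): add — endpoints in different components.
C-G (4): add — endpoints in different components.
B-H (5): add — endpoints in different components.
C-E (5): add — endpoints in different components.
A-B (7): add — endpoints in different components.
G-H (7): skip — G and H already connected.
B-C (8): skip — B and C already connected.
B-F (11): skip — B and F already connected.
C-F (13): skip — C and F already connected.
B-D (14): add — endpoints in different components.
The 4th edge added is B-H.

B-H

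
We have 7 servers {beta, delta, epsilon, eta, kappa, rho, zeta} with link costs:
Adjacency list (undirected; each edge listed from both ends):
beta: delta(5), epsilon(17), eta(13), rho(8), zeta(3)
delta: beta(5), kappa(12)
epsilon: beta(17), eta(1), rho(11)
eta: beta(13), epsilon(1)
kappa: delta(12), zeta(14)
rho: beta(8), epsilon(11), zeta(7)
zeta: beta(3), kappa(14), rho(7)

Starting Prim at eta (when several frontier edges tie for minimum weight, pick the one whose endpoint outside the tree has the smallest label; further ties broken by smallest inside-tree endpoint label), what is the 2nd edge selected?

epsilon-rho

Prim, starting at eta.
Step 1: frontier [epsilon-eta 1, beta-eta 13] → take epsilon-eta (1); add epsilon.
Step 2: frontier [epsilon-rho 11, beta-epsilon 17, beta-eta 13] → take epsilon-rho (11); add rho.
Step 3: frontier [beta-epsilon 17, beta-eta 13, rho-zeta 7, beta-rho 8] → take rho-zeta (7); add zeta.
Step 4: frontier [beta-epsilon 17, beta-eta 13, beta-rho 8, beta-zeta 3, kappa-zeta 14] → take beta-zeta (3); add beta.
Step 5: frontier [beta-delta 5, kappa-zeta 14] → take beta-delta (5); add delta.
Step 6: frontier [delta-kappa 12, kappa-zeta 14] → take delta-kappa (12); add kappa.
The 2nd edge added is epsilon-rho.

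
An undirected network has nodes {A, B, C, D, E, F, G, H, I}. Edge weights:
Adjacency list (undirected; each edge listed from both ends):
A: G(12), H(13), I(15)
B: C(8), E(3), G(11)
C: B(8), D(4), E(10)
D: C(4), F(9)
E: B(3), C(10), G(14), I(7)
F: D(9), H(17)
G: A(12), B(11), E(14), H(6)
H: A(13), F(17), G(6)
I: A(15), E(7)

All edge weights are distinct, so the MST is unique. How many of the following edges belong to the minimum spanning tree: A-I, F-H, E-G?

0

Kruskal's algorithm — process edges by increasing weight (ties by edge label):
B-E (3): add — endpoints in different components.
C-D (4): add — endpoints in different components.
G-H (6): add — endpoints in different components.
E-I (7): add — endpoints in different components.
B-C (8): add — endpoints in different components.
D-F (9): add — endpoints in different components.
C-E (10): skip — C and E already connected.
B-G (11): add — endpoints in different components.
A-G (12): add — endpoints in different components.
MST edge set: {B-E, C-D, G-H, E-I, B-C, D-F, B-G, A-G}.
Of the listed edges, {} are in the MST → 0.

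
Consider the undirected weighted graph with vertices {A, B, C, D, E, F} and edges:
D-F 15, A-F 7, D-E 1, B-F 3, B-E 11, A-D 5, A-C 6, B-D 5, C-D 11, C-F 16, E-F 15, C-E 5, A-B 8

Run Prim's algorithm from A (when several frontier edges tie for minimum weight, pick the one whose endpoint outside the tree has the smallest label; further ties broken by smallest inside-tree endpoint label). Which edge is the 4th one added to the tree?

Prim, starting at A.
Step 1: frontier [A-D 5, A-C 6, A-F 7, A-B 8] → take A-D (5); add D.
Step 2: frontier [A-C 6, A-F 7, A-B 8, D-E 1, B-D 5, C-D 11, D-F 15] → take D-E (1); add E.
Step 3: frontier [A-C 6, A-F 7, A-B 8, B-D 5, C-D 11, D-F 15, C-E 5, B-E 11, E-F 15] → take B-D (5); add B.
Step 4: frontier [A-C 6, A-F 7, B-F 3, C-D 11, D-F 15, C-E 5, E-F 15] → take B-F (3); add F.
Step 5: frontier [A-C 6, C-D 11, C-E 5, C-F 16] → take C-E (5); add C.
The 4th edge added is B-F.

B-F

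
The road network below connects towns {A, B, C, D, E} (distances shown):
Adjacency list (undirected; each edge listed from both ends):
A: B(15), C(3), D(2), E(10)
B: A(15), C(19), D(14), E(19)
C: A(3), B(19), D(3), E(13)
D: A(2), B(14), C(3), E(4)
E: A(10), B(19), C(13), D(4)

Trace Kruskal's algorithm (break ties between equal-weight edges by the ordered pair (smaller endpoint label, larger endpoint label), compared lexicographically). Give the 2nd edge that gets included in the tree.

Kruskal: consider edges lightest-first.
A D (2): add — endpoints in different components.
A C (3): add — endpoints in different components.
C D (3): skip — C and D already connected.
D E (4): add — endpoints in different components.
A E (10): skip — A and E already connected.
C E (13): skip — C and E already connected.
B D (14): add — endpoints in different components.
The 2nd edge added is A C.

A-C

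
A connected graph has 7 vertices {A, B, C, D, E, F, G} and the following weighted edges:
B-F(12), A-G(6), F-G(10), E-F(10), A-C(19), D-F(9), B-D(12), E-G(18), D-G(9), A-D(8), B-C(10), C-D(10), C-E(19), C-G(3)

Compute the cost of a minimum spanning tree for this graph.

46

Prim, starting at C.
Step 1: cheapest edge leaving the tree is C-G (3); add G.
Step 2: cheapest edge leaving the tree is A-G (6); add A.
Step 3: cheapest edge leaving the tree is A-D (8); add D.
Step 4: cheapest edge leaving the tree is D-F (9); add F.
Step 5: cheapest edge leaving the tree is B-C (10); add B.
Step 6: cheapest edge leaving the tree is E-F (10); add E.
MST edges: C-G, A-G, A-D, D-F, B-C, E-F; total weight 3+6+8+9+10+10 = 46.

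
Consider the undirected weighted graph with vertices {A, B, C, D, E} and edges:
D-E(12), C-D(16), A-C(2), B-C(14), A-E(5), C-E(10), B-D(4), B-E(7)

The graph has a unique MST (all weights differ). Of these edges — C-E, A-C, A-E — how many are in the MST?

Kruskal: consider edges lightest-first.
A-C (2): add. Components now {A,C} {B} {D} {E}
B-D (4): add. Components now {A,C} {B,D} {E}
A-E (5): add. Components now {A,C,E} {B,D}
B-E (7): add. Components now {A,B,C,D,E}
MST edge set: {A-C, B-D, A-E, B-E}.
Of the listed edges, {A-C, A-E} are in the MST → 2.

2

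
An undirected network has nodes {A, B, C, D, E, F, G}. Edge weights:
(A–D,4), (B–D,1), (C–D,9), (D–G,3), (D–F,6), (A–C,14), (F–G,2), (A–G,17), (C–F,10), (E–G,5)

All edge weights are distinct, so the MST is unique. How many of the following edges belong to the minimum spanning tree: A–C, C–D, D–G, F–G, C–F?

3

Kruskal's algorithm — process edges by increasing weight (ties by edge label):
B–D (1): add. Components now {A} {B,D} {C} {E} {F} {G}
F–G (2): add. Components now {A} {B,D} {C} {E} {F,G}
D–G (3): add. Components now {A} {B,D,F,G} {C} {E}
A–D (4): add. Components now {A,B,D,F,G} {C} {E}
E–G (5): add. Components now {A,B,D,E,F,G} {C}
D–F (6): skip — D and F already connected.
C–D (9): add. Components now {A,B,C,D,E,F,G}
MST edge set: {B–D, F–G, D–G, A–D, E–G, C–D}.
Of the listed edges, {C–D, D–G, F–G} are in the MST → 3.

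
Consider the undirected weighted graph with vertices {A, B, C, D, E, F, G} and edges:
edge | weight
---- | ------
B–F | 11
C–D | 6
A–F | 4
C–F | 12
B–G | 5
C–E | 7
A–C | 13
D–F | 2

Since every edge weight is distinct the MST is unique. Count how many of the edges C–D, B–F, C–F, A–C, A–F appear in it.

3

Sort edges by weight, then run Kruskal:
D–F (2): add — endpoints in different components.
A–F (4): add — endpoints in different components.
B–G (5): add — endpoints in different components.
C–D (6): add — endpoints in different components.
C–E (7): add — endpoints in different components.
B–F (11): add — endpoints in different components.
MST edge set: {D–F, A–F, B–G, C–D, C–E, B–F}.
Of the listed edges, {C–D, B–F, A–F} are in the MST → 3.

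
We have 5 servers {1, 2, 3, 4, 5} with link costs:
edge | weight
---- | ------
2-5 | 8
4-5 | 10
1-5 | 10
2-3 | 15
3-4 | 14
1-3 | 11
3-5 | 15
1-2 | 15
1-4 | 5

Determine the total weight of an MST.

34

Sort edges by weight, then run Kruskal:
1-4 (5): add — endpoints in different components.
2-5 (8): add — endpoints in different components.
1-5 (10): add — endpoints in different components.
4-5 (10): skip — 4 and 5 already connected.
1-3 (11): add — endpoints in different components.
MST edges: 1-4, 2-5, 1-5, 1-3; total weight 5+8+10+11 = 34.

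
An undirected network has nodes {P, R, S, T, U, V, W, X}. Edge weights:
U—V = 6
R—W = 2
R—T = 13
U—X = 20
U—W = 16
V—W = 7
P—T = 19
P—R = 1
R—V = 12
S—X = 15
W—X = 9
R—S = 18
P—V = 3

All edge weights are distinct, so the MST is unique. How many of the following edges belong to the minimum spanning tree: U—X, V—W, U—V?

1

Kruskal: consider edges lightest-first.
P—R (1): add — endpoints in different components.
R—W (2): add — endpoints in different components.
P—V (3): add — endpoints in different components.
U—V (6): add — endpoints in different components.
V—W (7): skip — W and V already connected.
W—X (9): add — endpoints in different components.
R—V (12): skip — R and V already connected.
R—T (13): add — endpoints in different components.
S—X (15): add — endpoints in different components.
MST edge set: {P—R, R—W, P—V, U—V, W—X, R—T, S—X}.
Of the listed edges, {U—V} are in the MST → 1.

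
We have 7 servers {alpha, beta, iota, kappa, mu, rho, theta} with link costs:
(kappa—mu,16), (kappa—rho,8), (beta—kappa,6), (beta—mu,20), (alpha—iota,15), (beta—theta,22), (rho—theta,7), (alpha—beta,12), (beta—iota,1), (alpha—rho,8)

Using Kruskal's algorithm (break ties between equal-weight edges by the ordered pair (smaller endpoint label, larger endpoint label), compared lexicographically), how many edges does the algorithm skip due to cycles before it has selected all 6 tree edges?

2

Kruskal's algorithm — process edges by increasing weight (ties by edge label):
beta—iota (1): add. Components now {mu} {theta} {kappa} {alpha} {beta,iota} {rho}
beta—kappa (6): add. Components now {mu} {theta} {beta,iota,kappa} {alpha} {rho}
rho—theta (7): add. Components now {mu} {rho,theta} {beta,iota,kappa} {alpha}
alpha—rho (8): add. Components now {mu} {alpha,rho,theta} {beta,iota,kappa}
kappa—rho (8): add. Components now {mu} {alpha,beta,iota,kappa,rho,theta}
alpha—beta (12): skip — alpha and beta already connected.
alpha—iota (15): skip — alpha and iota already connected.
kappa—mu (16): add. Components now {alpha,beta,iota,kappa,mu,rho,theta}
Edges rejected before the tree was complete: 2.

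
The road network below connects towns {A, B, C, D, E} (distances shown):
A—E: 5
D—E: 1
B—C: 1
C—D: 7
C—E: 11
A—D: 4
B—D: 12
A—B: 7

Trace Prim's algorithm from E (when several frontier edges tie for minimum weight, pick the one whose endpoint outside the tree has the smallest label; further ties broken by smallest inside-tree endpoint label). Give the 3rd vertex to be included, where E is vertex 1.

A

Prim, starting at E.
Step 1: cheapest edge leaving the tree is D—E (1); add D.
Step 2: cheapest edge leaving the tree is A—D (4); add A.
Step 3: cheapest edge leaving the tree is A—B (7); add B.
Step 4: cheapest edge leaving the tree is B—C (1); add C.
Vertex order: E, D, A, B, C. The 3rd vertex is A.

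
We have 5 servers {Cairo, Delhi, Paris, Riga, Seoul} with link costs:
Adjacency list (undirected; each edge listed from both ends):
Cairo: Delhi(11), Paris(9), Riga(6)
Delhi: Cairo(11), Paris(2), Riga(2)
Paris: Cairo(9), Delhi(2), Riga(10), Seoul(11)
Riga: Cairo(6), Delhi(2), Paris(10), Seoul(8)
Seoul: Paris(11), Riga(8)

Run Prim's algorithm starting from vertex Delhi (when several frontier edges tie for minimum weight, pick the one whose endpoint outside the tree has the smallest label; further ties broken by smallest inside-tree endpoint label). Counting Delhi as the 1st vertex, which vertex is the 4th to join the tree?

Grow the tree from Delhi using Prim:
Step 1: frontier [Delhi—Paris 2, Delhi—Riga 2, Cairo—Delhi 11] → take Delhi—Paris (2); add Paris.
Step 2: frontier [Delhi—Riga 2, Cairo—Delhi 11, Cairo—Paris 9, Paris—Riga 10, Paris—Seoul 11] → take Delhi—Riga (2); add Riga.
Step 3: frontier [Cairo—Delhi 11, Cairo—Paris 9, Paris—Seoul 11, Cairo—Riga 6, Riga—Seoul 8] → take Cairo—Riga (6); add Cairo.
Step 4: frontier [Paris—Seoul 11, Riga—Seoul 8] → take Riga—Seoul (8); add Seoul.
Vertex order: Delhi, Paris, Riga, Cairo, Seoul. The 4th vertex is Cairo.

Cairo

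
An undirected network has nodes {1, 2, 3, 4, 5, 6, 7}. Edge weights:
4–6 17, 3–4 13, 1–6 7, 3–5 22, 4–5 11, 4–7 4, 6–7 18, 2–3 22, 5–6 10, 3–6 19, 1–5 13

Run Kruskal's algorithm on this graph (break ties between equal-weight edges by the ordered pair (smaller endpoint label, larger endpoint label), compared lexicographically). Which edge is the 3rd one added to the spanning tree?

5-6

Sort edges by weight, then run Kruskal:
4–7 (4): add. Components now {1} {2} {3} {4,7} {5} {6}
1–6 (7): add. Components now {1,6} {2} {3} {4,7} {5}
5–6 (10): add. Components now {1,5,6} {2} {3} {4,7}
4–5 (11): add. Components now {1,4,5,6,7} {2} {3}
1–5 (13): skip — 1 and 5 already connected.
3–4 (13): add. Components now {1,3,4,5,6,7} {2}
4–6 (17): skip — 4 and 6 already connected.
6–7 (18): skip — 6 and 7 already connected.
3–6 (19): skip — 3 and 6 already connected.
2–3 (22): add. Components now {1,2,3,4,5,6,7}
The 3rd edge added is 5–6.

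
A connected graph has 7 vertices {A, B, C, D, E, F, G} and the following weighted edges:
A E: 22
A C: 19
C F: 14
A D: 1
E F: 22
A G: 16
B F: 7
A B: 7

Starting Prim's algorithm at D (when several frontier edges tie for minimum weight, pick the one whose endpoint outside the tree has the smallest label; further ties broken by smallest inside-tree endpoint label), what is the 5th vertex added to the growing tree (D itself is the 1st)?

C

Grow the tree from D using Prim:
Step 1: frontier [A D 1] → take A D (1); add A.
Step 2: frontier [A B 7, A G 16, A C 19, A E 22] → take A B (7); add B.
Step 3: frontier [A G 16, A C 19, A E 22, B F 7] → take B F (7); add F.
Step 4: frontier [A G 16, A C 19, A E 22, C F 14, E F 22] → take C F (14); add C.
Step 5: frontier [A G 16, A E 22, E F 22] → take A G (16); add G.
Step 6: frontier [A E 22, E F 22] → take A E (22); add E.
Vertex order: D, A, B, F, C, G, E. The 5th vertex is C.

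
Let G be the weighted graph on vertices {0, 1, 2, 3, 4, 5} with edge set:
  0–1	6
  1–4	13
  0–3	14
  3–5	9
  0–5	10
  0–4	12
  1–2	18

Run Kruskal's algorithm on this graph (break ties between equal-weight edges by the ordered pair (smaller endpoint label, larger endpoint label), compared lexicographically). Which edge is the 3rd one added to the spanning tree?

Kruskal: consider edges lightest-first.
0–1 (6): add. Components now {0,1} {2} {3} {4} {5}
3–5 (9): add. Components now {0,1} {2} {3,5} {4}
0–5 (10): add. Components now {0,1,3,5} {2} {4}
0–4 (12): add. Components now {0,1,3,4,5} {2}
1–4 (13): skip — 1 and 4 already connected.
0–3 (14): skip — 0 and 3 already connected.
1–2 (18): add. Components now {0,1,2,3,4,5}
The 3rd edge added is 0–5.

0-5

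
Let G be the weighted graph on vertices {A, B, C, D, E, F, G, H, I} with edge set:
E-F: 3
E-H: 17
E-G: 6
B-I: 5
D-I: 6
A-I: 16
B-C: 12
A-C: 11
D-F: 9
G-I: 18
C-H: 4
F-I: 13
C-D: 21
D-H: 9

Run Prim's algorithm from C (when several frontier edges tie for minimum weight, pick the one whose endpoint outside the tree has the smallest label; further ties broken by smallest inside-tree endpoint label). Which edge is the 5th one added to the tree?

D-F

Prim, starting at C.
Step 1: frontier [C-H 4, A-C 11, B-C 12, C-D 21] → take C-H (4); add H.
Step 2: frontier [A-C 11, B-C 12, C-D 21, D-H 9, E-H 17] → take D-H (9); add D.
Step 3: frontier [A-C 11, B-C 12, D-I 6, D-F 9, E-H 17] → take D-I (6); add I.
Step 4: frontier [A-C 11, B-C 12, D-F 9, E-H 17, B-I 5, F-I 13, A-I 16, G-I 18] → take B-I (5); add B.
Step 5: frontier [A-C 11, D-F 9, E-H 17, F-I 13, A-I 16, G-I 18] → take D-F (9); add F.
Step 6: frontier [A-C 11, E-F 3, E-H 17, A-I 16, G-I 18] → take E-F (3); add E.
Step 7: frontier [A-C 11, E-G 6, A-I 16, G-I 18] → take E-G (6); add G.
Step 8: frontier [A-C 11, A-I 16] → take A-C (11); add A.
The 5th edge added is D-F.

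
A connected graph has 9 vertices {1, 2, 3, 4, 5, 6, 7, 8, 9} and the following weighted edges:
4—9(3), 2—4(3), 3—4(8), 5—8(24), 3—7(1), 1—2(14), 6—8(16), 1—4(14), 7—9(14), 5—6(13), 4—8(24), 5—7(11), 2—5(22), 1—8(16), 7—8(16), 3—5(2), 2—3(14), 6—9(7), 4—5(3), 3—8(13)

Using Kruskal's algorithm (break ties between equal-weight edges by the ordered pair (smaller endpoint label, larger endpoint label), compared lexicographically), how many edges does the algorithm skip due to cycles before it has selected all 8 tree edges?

3

Kruskal: consider edges lightest-first.
3—7 (1): add — endpoints in different components.
3—5 (2): add — endpoints in different components.
2—4 (3): add — endpoints in different components.
4—5 (3): add — endpoints in different components.
4—9 (3): add — endpoints in different components.
6—9 (7): add — endpoints in different components.
3—4 (8): skip — 3 and 4 already connected.
5—7 (11): skip — 5 and 7 already connected.
3—8 (13): add — endpoints in different components.
5—6 (13): skip — 5 and 6 already connected.
1—2 (14): add — endpoints in different components.
Edges rejected before the tree was complete: 3.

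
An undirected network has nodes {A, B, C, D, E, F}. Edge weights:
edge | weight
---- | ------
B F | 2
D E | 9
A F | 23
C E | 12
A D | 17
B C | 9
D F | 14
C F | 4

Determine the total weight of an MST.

Kruskal: consider edges lightest-first.
B F (2): add — endpoints in different components.
C F (4): add — endpoints in different components.
B C (9): skip — B and C already connected.
D E (9): add — endpoints in different components.
C E (12): add — endpoints in different components.
D F (14): skip — D and F already connected.
A D (17): add — endpoints in different components.
MST edges: B F, C F, D E, C E, A D; total weight 2+4+9+12+17 = 44.

44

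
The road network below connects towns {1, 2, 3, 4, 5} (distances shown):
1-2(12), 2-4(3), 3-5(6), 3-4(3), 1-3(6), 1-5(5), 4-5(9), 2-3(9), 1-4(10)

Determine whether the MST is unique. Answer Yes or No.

Kruskal: consider edges lightest-first.
2-4 (3): add — endpoints in different components.
3-4 (3): add — endpoints in different components.
1-5 (5): add — endpoints in different components.
1-3 (6): add — endpoints in different components.
Non-tree edge 3-5 has weight 6, equal to the heaviest edge on its tree cycle — swapping gives another MST of the same weight. Not unique.

No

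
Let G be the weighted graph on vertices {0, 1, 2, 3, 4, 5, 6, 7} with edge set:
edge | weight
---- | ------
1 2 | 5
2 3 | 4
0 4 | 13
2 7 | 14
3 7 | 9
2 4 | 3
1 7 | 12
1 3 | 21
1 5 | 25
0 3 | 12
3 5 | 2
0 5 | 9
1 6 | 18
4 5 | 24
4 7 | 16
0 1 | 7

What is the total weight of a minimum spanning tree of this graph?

48

Prim's algorithm from 4:
Step 1: cheapest edge leaving the tree is 2 4 (3); add 2.
Step 2: cheapest edge leaving the tree is 2 3 (4); add 3.
Step 3: cheapest edge leaving the tree is 3 5 (2); add 5.
Step 4: cheapest edge leaving the tree is 1 2 (5); add 1.
Step 5: cheapest edge leaving the tree is 0 1 (7); add 0.
Step 6: cheapest edge leaving the tree is 3 7 (9); add 7.
Step 7: cheapest edge leaving the tree is 1 6 (18); add 6.
MST edges: 2 4, 2 3, 3 5, 1 2, 0 1, 3 7, 1 6; total weight 3+4+2+5+7+9+18 = 48.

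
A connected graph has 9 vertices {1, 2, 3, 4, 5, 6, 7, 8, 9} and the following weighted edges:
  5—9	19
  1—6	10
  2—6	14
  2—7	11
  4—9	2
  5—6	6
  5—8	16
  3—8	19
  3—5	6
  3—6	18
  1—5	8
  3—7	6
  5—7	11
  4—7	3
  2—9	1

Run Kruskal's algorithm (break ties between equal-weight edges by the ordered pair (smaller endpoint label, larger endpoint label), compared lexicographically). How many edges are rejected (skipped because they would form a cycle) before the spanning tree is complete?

Kruskal's algorithm — process edges by increasing weight (ties by edge label):
2—9 (1): add — endpoints in different components.
4—9 (2): add — endpoints in different components.
4—7 (3): add — endpoints in different components.
3—5 (6): add — endpoints in different components.
3—7 (6): add — endpoints in different components.
5—6 (6): add — endpoints in different components.
1—5 (8): add — endpoints in different components.
1—6 (10): skip — 1 and 6 already connected.
2—7 (11): skip — 2 and 7 already connected.
5—7 (11): skip — 5 and 7 already connected.
2—6 (14): skip — 2 and 6 already connected.
5—8 (16): add — endpoints in different components.
Edges rejected before the tree was complete: 4.

4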